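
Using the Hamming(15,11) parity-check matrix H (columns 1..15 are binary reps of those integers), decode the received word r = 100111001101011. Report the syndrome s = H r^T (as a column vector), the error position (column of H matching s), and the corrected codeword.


s = (1, 0, 0, 0)^T, error position = 8, corrected codeword c = 100111011101011

Compute s = H r^T mod 2 one row at a time:
  s_1 = 0 + 1 + 1 + 0 + 1 + 0 + 1 + 1 = 5 ≡ 1 (mod 2).
  s_2 = 1 + 1 + 1 + 0 + 1 + 0 + 1 + 1 = 6 ≡ 0 (mod 2).
  s_3 = 0 + 0 + 1 + 0 + 1 + 0 + 1 + 1 = 4 ≡ 0 (mod 2).
  s_4 = 1 + 0 + 1 + 0 + 1 + 0 + 0 + 1 = 4 ≡ 0 (mod 2).
s = (1, 0, 0, 0)^T — this equals column 8 of H (binary 1000), so error is at position 8.
Correct: flip bit 8 of r = 100111001101011 to get c = 100111011101011.


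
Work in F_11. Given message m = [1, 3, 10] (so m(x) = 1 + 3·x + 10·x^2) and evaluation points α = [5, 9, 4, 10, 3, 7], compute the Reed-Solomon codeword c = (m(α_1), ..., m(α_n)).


c = [2, 2, 8, 8, 1, 6]

Message polynomial: m(x) = 1 + 3·x + 10·x^2 (mod 11).
For each evaluation point α_i, compute m(α_i) mod 11:
  α_1 = 5: Horner steps 10 → 9 → 2, so m(5) = 2.
  α_2 = 9: Horner steps 10 → 5 → 2, so m(9) = 2.
  α_3 = 4: Horner steps 10 → 10 → 8, so m(4) = 8.
  α_4 = 10: Horner steps 10 → 4 → 8, so m(10) = 8.
  α_5 = 3: Horner steps 10 → 0 → 1, so m(3) = 1.
  α_6 = 7: Horner steps 10 → 7 → 6, so m(7) = 6.
Codeword c = [2, 2, 8, 8, 1, 6] ∈ F_11^6.


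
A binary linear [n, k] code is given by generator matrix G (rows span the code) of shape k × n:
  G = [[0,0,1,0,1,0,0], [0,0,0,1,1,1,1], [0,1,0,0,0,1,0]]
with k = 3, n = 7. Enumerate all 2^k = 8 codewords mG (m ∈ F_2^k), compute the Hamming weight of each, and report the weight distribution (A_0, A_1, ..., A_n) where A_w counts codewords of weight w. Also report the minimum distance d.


Weight distribution: A_0 = 1, A_2 = 2, A_4 = 5. Minimum distance d = 2.

Enumerate all 2^3 = 8 messages m ∈ F_2^3.
For each, compute codeword c = mG in F_2^7, then tally its weight.
  m = 000 → c = 0000000, weight = 0.
  m = 100 → c = 0010100, weight = 2.
  m = 010 → c = 0001111, weight = 4.
  m = 110 → c = 0011011, weight = 4.
  m = 001 → c = 0100010, weight = 2.
  m = 101 → c = 0110110, weight = 4.
  m = 011 → c = 0101101, weight = 4.
  m = 111 → c = 0111001, weight = 4.
Tally weights:
  weight 0: 1 codewords.
  weight 2: 2 codewords.
  weight 4: 5 codewords.
Minimum distance d = smallest w > 0 with A_w > 0 = 2.
Sanity: Σ A_w = 8 = 2^3 = 8 ✓.


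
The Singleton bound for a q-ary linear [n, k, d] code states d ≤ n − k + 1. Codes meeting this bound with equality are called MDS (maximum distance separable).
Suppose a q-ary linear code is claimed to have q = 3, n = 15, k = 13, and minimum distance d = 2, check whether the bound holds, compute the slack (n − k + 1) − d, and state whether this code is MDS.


Singleton RHS = n − k + 1 = 3, slack = 1, bound satisfied, not MDS.

Singleton bound: d ≤ n − k + 1.
Here n = 15, k = 13, so n − k + 1 = 3.
Given d = 2, check d ≤ 3: YES.
Slack = (n − k + 1) − d = 1.
The code is NOT MDS (slack = 1 > 0).
Description: the claimed parameters are [15, 13, 2]_3; such a code would be non-MDS.


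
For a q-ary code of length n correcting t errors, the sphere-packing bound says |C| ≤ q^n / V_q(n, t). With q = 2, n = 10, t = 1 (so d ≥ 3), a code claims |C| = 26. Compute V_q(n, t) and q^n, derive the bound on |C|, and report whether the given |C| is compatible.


V_q(n, t) = 11, q^n = 1024, Hamming bound = 93, |C| = 26 ≤ bound (satisfied).

Step 1: Compute V_q(n, t) = Σ_{j=0}^1 C(n, j) (q−1)^j.
  j = 0: C(10,0)·(1)^0 = 1·1 = 1.
  j = 1: C(10,1)·(1)^1 = 10·1 = 10.
  V_q(n, t) = 1 + 10 = 11.
Step 2: q^n = 2^10 = 1024.
Step 3: Hamming bound ⌊q^n / V_q(n,t)⌋ = ⌊1024/11⌋ = 93.
Step 4: Compare |C| = 26 to 93: satisfied.
The claimed |C| lies below the Hamming bound.


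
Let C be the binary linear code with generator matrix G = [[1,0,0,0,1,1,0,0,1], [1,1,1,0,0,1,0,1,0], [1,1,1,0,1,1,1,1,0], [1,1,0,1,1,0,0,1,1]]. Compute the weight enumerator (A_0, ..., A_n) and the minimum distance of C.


Weight distribution: A_0 = 1, A_2 = 1, A_3 = 1, A_4 = 3, A_5 = 6, A_6 = 3, A_7 = 1. Minimum distance d = 2.

Enumerate all 2^4 = 16 messages m ∈ F_2^4.
For each, compute codeword c = mG in F_2^9, then tally its weight.
  m = 0000 → c = 000000000, weight = 0.
  m = 1000 → c = 100011001, weight = 4.
  m = 0100 → c = 111001010, weight = 5.
  m = 1100 → c = 011010011, weight = 5.
  m = 0010 → c = 111011110, weight = 7.
  m = 1010 → c = 011000111, weight = 5.
  m = 0110 → c = 000010100, weight = 2.
  m = 1110 → c = 100001101, weight = 4.
  m = 0001 → c = 110110011, weight = 6.
  m = 1001 → c = 010101010, weight = 4.
  m = 0101 → c = 001111001, weight = 5.
  m = 1101 → c = 101100000, weight = 3.
  m = 0011 → c = 001101101, weight = 5.
  m = 1011 → c = 101110100, weight = 5.
  m = 0111 → c = 110100111, weight = 6.
  m = 1111 → c = 010111110, weight = 6.
Tally weights:
  weight 0: 1 codewords.
  weight 2: 1 codewords.
  weight 3: 1 codewords.
  weight 4: 3 codewords.
  weight 5: 6 codewords.
  weight 6: 3 codewords.
  weight 7: 1 codewords.
Minimum distance d = smallest w > 0 with A_w > 0 = 2.
Sanity: Σ A_w = 16 = 2^4 = 16 ✓.


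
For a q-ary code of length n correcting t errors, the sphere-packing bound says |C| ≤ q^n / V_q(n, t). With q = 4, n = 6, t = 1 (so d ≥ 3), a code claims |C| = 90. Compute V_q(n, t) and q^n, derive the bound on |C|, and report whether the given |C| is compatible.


V_q(n, t) = 19, q^n = 4096, Hamming bound = 215, |C| = 90 ≤ bound (satisfied).

Step 1: Compute V_q(n, t) = Σ_{j=0}^1 C(n, j) (q−1)^j.
  j = 0: C(6,0)·(3)^0 = 1·1 = 1.
  j = 1: C(6,1)·(3)^1 = 6·3 = 18.
  V_q(n, t) = 1 + 18 = 19.
Step 2: q^n = 4^6 = 4096.
Step 3: Hamming bound ⌊q^n / V_q(n,t)⌋ = ⌊4096/19⌋ = 215.
Step 4: Compare |C| = 90 to 215: satisfied.
The claimed |C| lies below the Hamming bound.


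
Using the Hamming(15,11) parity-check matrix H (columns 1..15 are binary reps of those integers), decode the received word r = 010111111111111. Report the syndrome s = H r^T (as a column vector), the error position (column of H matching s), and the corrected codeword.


s = (0, 0, 1, 0)^T, error position = 2, corrected codeword c = 000111111111111

Compute s = H r^T mod 2 one row at a time:
  s_1 = 1 + 1 + 1 + 1 + 1 + 1 + 1 + 1 = 8 ≡ 0 (mod 2).
  s_2 = 1 + 1 + 1 + 1 + 1 + 1 + 1 + 1 = 8 ≡ 0 (mod 2).
  s_3 = 1 + 0 + 1 + 1 + 1 + 1 + 1 + 1 = 7 ≡ 1 (mod 2).
  s_4 = 0 + 0 + 1 + 1 + 1 + 1 + 1 + 1 = 6 ≡ 0 (mod 2).
s = (0, 0, 1, 0)^T — this equals column 2 of H (binary 0010), so error is at position 2.
Correct: flip bit 2 of r = 010111111111111 to get c = 000111111111111.


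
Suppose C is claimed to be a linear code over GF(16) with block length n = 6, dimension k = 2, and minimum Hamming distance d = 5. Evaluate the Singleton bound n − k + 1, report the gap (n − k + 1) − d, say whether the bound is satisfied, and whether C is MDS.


Singleton RHS = n − k + 1 = 5, slack = 0, bound satisfied, MDS.

Singleton bound: d ≤ n − k + 1.
Here n = 6, k = 2, so n − k + 1 = 5.
Given d = 5, check d ≤ 5: YES.
Slack = (n − k + 1) − d = 0.
The code is MDS (slack = 0).
Description: the claimed parameters are [6, 2, 5]_16; such a code would be MDS (meets Singleton bound).


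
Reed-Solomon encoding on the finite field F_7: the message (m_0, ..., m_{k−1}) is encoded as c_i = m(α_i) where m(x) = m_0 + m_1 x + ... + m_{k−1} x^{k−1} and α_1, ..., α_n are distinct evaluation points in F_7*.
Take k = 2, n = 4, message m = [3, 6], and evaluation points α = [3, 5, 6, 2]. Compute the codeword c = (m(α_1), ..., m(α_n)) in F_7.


c = [0, 5, 4, 1]

Message polynomial: m(x) = 3 + 6·x (mod 7).
For each evaluation point α_i, compute m(α_i) mod 7:
  α_1 = 3: Horner steps 6 → 0, so m(3) = 0.
  α_2 = 5: Horner steps 6 → 5, so m(5) = 5.
  α_3 = 6: Horner steps 6 → 4, so m(6) = 4.
  α_4 = 2: Horner steps 6 → 1, so m(2) = 1.
Codeword c = [0, 5, 4, 1] ∈ F_7^4.


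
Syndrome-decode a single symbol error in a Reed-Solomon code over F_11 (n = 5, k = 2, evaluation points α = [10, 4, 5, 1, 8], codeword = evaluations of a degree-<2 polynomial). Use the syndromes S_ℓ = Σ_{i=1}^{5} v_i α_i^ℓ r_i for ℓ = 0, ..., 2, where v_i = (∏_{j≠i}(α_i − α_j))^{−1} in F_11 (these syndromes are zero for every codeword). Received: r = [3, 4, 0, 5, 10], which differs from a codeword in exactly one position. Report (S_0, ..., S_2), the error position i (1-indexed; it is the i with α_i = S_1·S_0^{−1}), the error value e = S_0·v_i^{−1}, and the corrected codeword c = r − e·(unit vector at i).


S = (1, 10, 1), error at position 1, error magnitude e = 1, c = [2, 4, 0, 5, 10].

Step 1: column multipliers v_i = (∏_{j≠i}(α_i − α_j))^{−1} mod 11.
  i = 1 (α = 10): (10−4)(10−5)(10−1)(10−8) = 6·5·9·2 = 540 ≡ 1, so v_1 = 1^{−1} = 1 (mod 11).
  i = 2 (α = 4): (4−10)(4−5)(4−1)(4−8) = (−6)·(−1)·3·(−4) = −72 ≡ 5, so v_2 = 5^{−1} = 9 (mod 11).
  i = 3 (α = 5): (5−10)(5−4)(5−1)(5−8) = (−5)·1·4·(−3) = 60 ≡ 5, so v_3 = 5^{−1} = 9 (mod 11).
  i = 4 (α = 1): (1−10)(1−4)(1−5)(1−8) = (−9)·(−3)·(−4)·(−7) = 756 ≡ 8, so v_4 = 8^{−1} = 7 (mod 11).
  i = 5 (α = 8): (8−10)(8−4)(8−5)(8−1) = (−2)·4·3·7 = −168 ≡ 8, so v_5 = 8^{−1} = 7 (mod 11).
  v = [1, 9, 9, 7, 7].
Step 2: syndromes of r = [3, 4, 0, 5, 10] (all sums mod 11).
  S_0 = Σ v_i r_i = 1·3 + 9·4 + 9·0 + 7·5 + 7·10 = 144 ≡ 1.
  S_1 = Σ v_i α_i r_i = 1·10·3 + 9·4·4 + 9·5·0 + 7·1·5 + 7·8·10 = 769 ≡ 10.
  α_i^2 mod 11 = [1, 5, 3, 1, 9].
  S_2 = Σ v_i α_i^2 r_i = 1·1·3 + 9·5·4 + 9·3·0 + 7·1·5 + 7·9·10 = 848 ≡ 1.
  S = (1, 10, 1) ≠ 0, so r is not a codeword (an error is present).
Step 3: locate the error. For a single error e at position i, S_ℓ = v_i·e·α_i^ℓ, so α_err = S_1/S_0.
  S_0^{−1} = 1^{−1} = 1 (mod 11), so α_err = 10·1 = 10 ≡ 10 = α_1. Error position i = 1.
  Consistency check: S_2/S_1 = 1·10 = 10 ≡ 10 = α_err ✓ (single-error assumption holds).
Step 4: error magnitude e = S_0/v_1 = S_0·∏_{j≠1}(α_1 − α_j) = 1·1 = 1 ≡ 1 (mod 11).
Step 5: correct position 1: c_1 = r_1 − e = 3 − 1 ≡ 2 (mod 11). Hence c = [2, 4, 0, 5, 10].
  Check: interpolating c through the α_i gives m(x) = 9 + 7·x (degree < 2) with m(α_i) = c_i for every i, so c is indeed a codeword.


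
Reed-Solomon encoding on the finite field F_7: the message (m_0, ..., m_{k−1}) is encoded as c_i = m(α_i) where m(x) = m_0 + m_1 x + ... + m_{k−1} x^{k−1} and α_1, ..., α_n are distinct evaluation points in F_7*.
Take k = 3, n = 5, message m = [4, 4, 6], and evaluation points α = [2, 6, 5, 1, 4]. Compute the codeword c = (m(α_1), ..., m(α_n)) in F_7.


c = [1, 6, 6, 0, 4]

Message polynomial: m(x) = 4 + 4·x + 6·x^2 (mod 7).
For each evaluation point α_i, compute m(α_i) mod 7:
  α_1 = 2: Horner steps 6 → 2 → 1, so m(2) = 1.
  α_2 = 6: Horner steps 6 → 5 → 6, so m(6) = 6.
  α_3 = 5: Horner steps 6 → 6 → 6, so m(5) = 6.
  α_4 = 1: Horner steps 6 → 3 → 0, so m(1) = 0.
  α_5 = 4: Horner steps 6 → 0 → 4, so m(4) = 4.
Codeword c = [1, 6, 6, 0, 4] ∈ F_7^5.


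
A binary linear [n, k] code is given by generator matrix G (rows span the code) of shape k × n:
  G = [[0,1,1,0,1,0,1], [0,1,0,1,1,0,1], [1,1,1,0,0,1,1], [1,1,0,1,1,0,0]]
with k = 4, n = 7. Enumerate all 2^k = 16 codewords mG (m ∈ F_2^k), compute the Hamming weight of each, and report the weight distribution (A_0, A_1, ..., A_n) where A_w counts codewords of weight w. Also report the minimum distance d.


Weight distribution: A_0 = 1, A_2 = 2, A_3 = 4, A_4 = 5, A_5 = 4. Minimum distance d = 2.

Enumerate all 2^4 = 16 messages m ∈ F_2^4.
For each, compute codeword c = mG in F_2^7, then tally its weight.
  m = 0000 → c = 0000000, weight = 0.
  m = 1000 → c = 0110101, weight = 4.
  m = 0100 → c = 0101101, weight = 4.
  m = 1100 → c = 0011000, weight = 2.
  m = 0010 → c = 1110011, weight = 5.
  m = 1010 → c = 1000110, weight = 3.
  m = 0110 → c = 1011110, weight = 5.
  m = 1110 → c = 1101011, weight = 5.
  m = 0001 → c = 1101100, weight = 4.
  m = 1001 → c = 1011001, weight = 4.
  m = 0101 → c = 1000001, weight = 2.
  m = 1101 → c = 1110100, weight = 4.
  m = 0011 → c = 0011111, weight = 5.
  m = 1011 → c = 0101010, weight = 3.
  m = 0111 → c = 0110010, weight = 3.
  m = 1111 → c = 0000111, weight = 3.
Tally weights:
  weight 0: 1 codewords.
  weight 2: 2 codewords.
  weight 3: 4 codewords.
  weight 4: 5 codewords.
  weight 5: 4 codewords.
Minimum distance d = smallest w > 0 with A_w > 0 = 2.
Sanity: Σ A_w = 16 = 2^4 = 16 ✓.


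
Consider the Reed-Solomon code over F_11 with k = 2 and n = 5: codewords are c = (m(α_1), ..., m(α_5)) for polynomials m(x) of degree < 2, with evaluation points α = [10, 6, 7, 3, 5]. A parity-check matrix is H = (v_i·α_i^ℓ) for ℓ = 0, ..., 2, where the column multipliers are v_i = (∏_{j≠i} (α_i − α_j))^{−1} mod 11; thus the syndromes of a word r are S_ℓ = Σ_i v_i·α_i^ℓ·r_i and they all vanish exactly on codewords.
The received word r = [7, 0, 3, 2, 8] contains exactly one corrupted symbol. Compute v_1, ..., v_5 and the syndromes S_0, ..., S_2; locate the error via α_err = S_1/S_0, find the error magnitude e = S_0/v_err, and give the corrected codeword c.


S = (3, 8, 3), error at position 1, error magnitude e = 6, c = [1, 0, 3, 2, 8].

Step 1: column multipliers v_i = (∏_{j≠i}(α_i − α_j))^{−1} mod 11.
  i = 1 (α = 10): (10−6)(10−7)(10−3)(10−5) = 4·3·7·5 = 420 ≡ 2, so v_1 = 2^{−1} = 6 (mod 11).
  i = 2 (α = 6): (6−10)(6−7)(6−3)(6−5) = (−4)·(−1)·3·1 = 12 ≡ 1, so v_2 = 1^{−1} = 1 (mod 11).
  i = 3 (α = 7): (7−10)(7−6)(7−3)(7−5) = (−3)·1·4·2 = −24 ≡ 9, so v_3 = 9^{−1} = 5 (mod 11).
  i = 4 (α = 3): (3−10)(3−6)(3−7)(3−5) = (−7)·(−3)·(−4)·(−2) = 168 ≡ 3, so v_4 = 3^{−1} = 4 (mod 11).
  i = 5 (α = 5): (5−10)(5−6)(5−7)(5−3) = (−5)·(−1)·(−2)·2 = −20 ≡ 2, so v_5 = 2^{−1} = 6 (mod 11).
  v = [6, 1, 5, 4, 6].
Step 2: syndromes of r = [7, 0, 3, 2, 8] (all sums mod 11).
  S_0 = Σ v_i r_i = 6·7 + 1·0 + 5·3 + 4·2 + 6·8 = 113 ≡ 3.
  S_1 = Σ v_i α_i r_i = 6·10·7 + 1·6·0 + 5·7·3 + 4·3·2 + 6·5·8 = 789 ≡ 8.
  α_i^2 mod 11 = [1, 3, 5, 9, 3].
  S_2 = Σ v_i α_i^2 r_i = 6·1·7 + 1·3·0 + 5·5·3 + 4·9·2 + 6·3·8 = 333 ≡ 3.
  S = (3, 8, 3) ≠ 0, so r is not a codeword (an error is present).
Step 3: locate the error. For a single error e at position i, S_ℓ = v_i·e·α_i^ℓ, so α_err = S_1/S_0.
  S_0^{−1} = 3^{−1} = 4 (mod 11), so α_err = 8·4 = 32 ≡ 10 = α_1. Error position i = 1.
  Consistency check: S_2/S_1 = 3·7 = 21 ≡ 10 = α_err ✓ (single-error assumption holds).
Step 4: error magnitude e = S_0/v_1 = S_0·∏_{j≠1}(α_1 − α_j) = 3·2 = 6 ≡ 6 (mod 11).
Step 5: correct position 1: c_1 = r_1 − e = 7 − 6 ≡ 1 (mod 11). Hence c = [1, 0, 3, 2, 8].
  Check: interpolating c through the α_i gives m(x) = 4 + 3·x (degree < 2) with m(α_i) = c_i for every i, so c is indeed a codeword.


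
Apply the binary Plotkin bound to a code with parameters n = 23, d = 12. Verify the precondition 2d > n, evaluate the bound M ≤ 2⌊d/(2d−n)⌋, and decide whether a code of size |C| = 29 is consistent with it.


Plotkin bound M ≤ 24; given |C| = 29 > bound (violated).

Check applicability: 2d = 24, n = 23.
2d − n = 1 > 0, so Plotkin applies.
Compute d/(2d−n) = 12/1 ≈ 12.0000.
⌊d/(2d−n)⌋ = 12.
Plotkin bound: M ≤ 2·12 = 24.
Given |C| = 29, check: VIOLATED.
This |C| is above the Plotkin bound, so no binary code with n = 23, d = 12 and 29 codewords exists.


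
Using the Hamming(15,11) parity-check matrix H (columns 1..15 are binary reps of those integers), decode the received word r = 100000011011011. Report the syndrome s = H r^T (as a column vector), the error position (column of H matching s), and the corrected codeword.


s = (0, 1, 1, 0)^T, error position = 6, corrected codeword c = 100001011011011

Compute s = H r^T mod 2 one row at a time:
  s_1 = 1 + 1 + 0 + 1 + 1 + 0 + 1 + 1 = 6 ≡ 0 (mod 2).
  s_2 = 0 + 0 + 0 + 0 + 1 + 0 + 1 + 1 = 3 ≡ 1 (mod 2).
  s_3 = 0 + 0 + 0 + 0 + 0 + 1 + 1 + 1 = 3 ≡ 1 (mod 2).
  s_4 = 1 + 0 + 0 + 0 + 1 + 1 + 0 + 1 = 4 ≡ 0 (mod 2).
s = (0, 1, 1, 0)^T — this equals column 6 of H (binary 0110), so error is at position 6.
Correct: flip bit 6 of r = 100000011011011 to get c = 100001011011011.


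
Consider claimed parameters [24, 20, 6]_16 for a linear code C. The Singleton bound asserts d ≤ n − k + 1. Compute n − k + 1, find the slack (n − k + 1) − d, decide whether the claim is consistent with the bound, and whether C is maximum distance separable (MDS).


Singleton RHS = n − k + 1 = 5, slack = -1, bound violated (no such code; not MDS).

Singleton bound: d ≤ n − k + 1.
Here n = 24, k = 20, so n − k + 1 = 5.
Given d = 6, check d ≤ 5: NO.
Slack = (n − k + 1) − d = -1.
The slack is negative: d = 6 exceeds n − k + 1 = 5 by 1, so the Singleton bound is violated and no linear [24, 20, 6]_16 code can exist. In particular it is not MDS (MDS requires d = n − k + 1 exactly).
Description: the claimed parameters are [24, 20, 6]_16; such a code would be impossible (violates the Singleton bound).


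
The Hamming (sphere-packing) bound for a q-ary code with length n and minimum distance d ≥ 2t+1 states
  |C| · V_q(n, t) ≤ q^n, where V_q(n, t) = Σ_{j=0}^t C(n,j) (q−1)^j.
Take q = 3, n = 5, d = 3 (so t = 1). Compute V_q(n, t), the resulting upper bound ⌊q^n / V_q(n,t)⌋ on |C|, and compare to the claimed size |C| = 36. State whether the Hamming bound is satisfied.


V_q(n, t) = 11, q^n = 243, Hamming bound = 22, |C| = 36 > bound (violated).

Step 1: Compute V_q(n, t) = Σ_{j=0}^1 C(n, j) (q−1)^j.
  j = 0: C(5,0)·(2)^0 = 1·1 = 1.
  j = 1: C(5,1)·(2)^1 = 5·2 = 10.
  V_q(n, t) = 1 + 10 = 11.
Step 2: q^n = 3^5 = 243.
Step 3: Hamming bound ⌊q^n / V_q(n,t)⌋ = ⌊243/11⌋ = 22.
Step 4: Compare |C| = 36 to 22: violated.
The claimed |C| lies above the Hamming bound, so no 3-ary code of length 5 with d ≥ 3 can have 36 codewords.


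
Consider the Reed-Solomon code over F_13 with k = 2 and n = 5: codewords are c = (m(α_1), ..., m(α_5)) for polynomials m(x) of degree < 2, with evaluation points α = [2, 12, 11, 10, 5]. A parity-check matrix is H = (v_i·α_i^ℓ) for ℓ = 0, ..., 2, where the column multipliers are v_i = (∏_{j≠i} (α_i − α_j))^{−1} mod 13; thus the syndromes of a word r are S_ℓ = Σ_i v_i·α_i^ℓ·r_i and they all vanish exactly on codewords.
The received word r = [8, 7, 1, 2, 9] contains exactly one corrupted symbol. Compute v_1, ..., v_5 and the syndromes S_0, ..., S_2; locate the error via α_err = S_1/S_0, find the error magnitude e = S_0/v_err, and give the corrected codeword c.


S = (5, 3, 7), error at position 3, error magnitude e = 3, c = [8, 7, 11, 2, 9].

Step 1: column multipliers v_i = (∏_{j≠i}(α_i − α_j))^{−1} mod 13.
  i = 1 (α = 2): (2−12)(2−11)(2−10)(2−5) = (−10)·(−9)·(−8)·(−3) = 2160 ≡ 2, so v_1 = 2^{−1} = 7 (mod 13).
  i = 2 (α = 12): (12−2)(12−11)(12−10)(12−5) = 10·1·2·7 = 140 ≡ 10, so v_2 = 10^{−1} = 4 (mod 13).
  i = 3 (α = 11): (11−2)(11−12)(11−10)(11−5) = 9·(−1)·1·6 = −54 ≡ 11, so v_3 = 11^{−1} = 6 (mod 13).
  i = 4 (α = 10): (10−2)(10−12)(10−11)(10−5) = 8·(−2)·(−1)·5 = 80 ≡ 2, so v_4 = 2^{−1} = 7 (mod 13).
  i = 5 (α = 5): (5−2)(5−12)(5−11)(5−10) = 3·(−7)·(−6)·(−5) = −630 ≡ 7, so v_5 = 7^{−1} = 2 (mod 13).
  v = [7, 4, 6, 7, 2].
Step 2: syndromes of r = [8, 7, 1, 2, 9] (all sums mod 13).
  S_0 = Σ v_i r_i = 7·8 + 4·7 + 6·1 + 7·2 + 2·9 = 122 ≡ 5.
  S_1 = Σ v_i α_i r_i = 7·2·8 + 4·12·7 + 6·11·1 + 7·10·2 + 2·5·9 = 744 ≡ 3.
  α_i^2 mod 13 = [4, 1, 4, 9, 12].
  S_2 = Σ v_i α_i^2 r_i = 7·4·8 + 4·1·7 + 6·4·1 + 7·9·2 + 2·12·9 = 618 ≡ 7.
  S = (5, 3, 7) ≠ 0, so r is not a codeword (an error is present).
Step 3: locate the error. For a single error e at position i, S_ℓ = v_i·e·α_i^ℓ, so α_err = S_1/S_0.
  S_0^{−1} = 5^{−1} = 8 (mod 13), so α_err = 3·8 = 24 ≡ 11 = α_3. Error position i = 3.
  Consistency check: S_2/S_1 = 7·9 = 63 ≡ 11 = α_err ✓ (single-error assumption holds).
Step 4: error magnitude e = S_0/v_3 = S_0·∏_{j≠3}(α_3 − α_j) = 5·11 = 55 ≡ 3 (mod 13).
Step 5: correct position 3: c_3 = r_3 − e = 1 − 3 ≡ 11 (mod 13). Hence c = [8, 7, 11, 2, 9].
  Check: interpolating c through the α_i gives m(x) = 3 + 9·x (degree < 2) with m(α_i) = c_i for every i, so c is indeed a codeword.


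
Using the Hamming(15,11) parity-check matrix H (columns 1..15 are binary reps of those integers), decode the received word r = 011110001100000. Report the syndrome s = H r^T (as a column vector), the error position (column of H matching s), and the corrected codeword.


s = (0, 0, 1, 1)^T, error position = 3, corrected codeword c = 010110001100000

Compute s = H r^T mod 2 one row at a time:
  s_1 = 0 + 1 + 1 + 0 + 0 + 0 + 0 + 0 = 2 ≡ 0 (mod 2).
  s_2 = 1 + 1 + 0 + 0 + 0 + 0 + 0 + 0 = 2 ≡ 0 (mod 2).
  s_3 = 1 + 1 + 0 + 0 + 1 + 0 + 0 + 0 = 3 ≡ 1 (mod 2).
  s_4 = 0 + 1 + 1 + 0 + 1 + 0 + 0 + 0 = 3 ≡ 1 (mod 2).
s = (0, 0, 1, 1)^T — this equals column 3 of H (binary 0011), so error is at position 3.
Correct: flip bit 3 of r = 011110001100000 to get c = 010110001100000.


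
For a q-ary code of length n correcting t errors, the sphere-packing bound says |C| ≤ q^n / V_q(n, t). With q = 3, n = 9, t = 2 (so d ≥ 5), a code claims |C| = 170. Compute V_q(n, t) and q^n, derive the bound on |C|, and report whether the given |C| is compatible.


V_q(n, t) = 163, q^n = 19683, Hamming bound = 120, |C| = 170 > bound (violated).

Step 1: Compute V_q(n, t) = Σ_{j=0}^2 C(n, j) (q−1)^j.
  j = 0: C(9,0)·(2)^0 = 1·1 = 1.
  j = 1: C(9,1)·(2)^1 = 9·2 = 18.
  j = 2: C(9,2)·(2)^2 = 36·4 = 144.
  V_q(n, t) = 1 + 18 + 144 = 163.
Step 2: q^n = 3^9 = 19683.
Step 3: Hamming bound ⌊q^n / V_q(n,t)⌋ = ⌊19683/163⌋ = 120.
Step 4: Compare |C| = 170 to 120: violated.
The claimed |C| lies above the Hamming bound, so no 3-ary code of length 9 with d ≥ 5 can have 170 codewords.


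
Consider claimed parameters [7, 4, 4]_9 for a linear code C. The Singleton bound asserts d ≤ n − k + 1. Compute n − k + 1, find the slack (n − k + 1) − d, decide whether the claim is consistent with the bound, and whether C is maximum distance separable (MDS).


Singleton RHS = n − k + 1 = 4, slack = 0, bound satisfied, MDS.

Singleton bound: d ≤ n − k + 1.
Here n = 7, k = 4, so n − k + 1 = 4.
Given d = 4, check d ≤ 4: YES.
Slack = (n − k + 1) − d = 0.
The code is MDS (slack = 0).
Description: the claimed parameters are [7, 4, 4]_9; such a code would be MDS (meets Singleton bound).


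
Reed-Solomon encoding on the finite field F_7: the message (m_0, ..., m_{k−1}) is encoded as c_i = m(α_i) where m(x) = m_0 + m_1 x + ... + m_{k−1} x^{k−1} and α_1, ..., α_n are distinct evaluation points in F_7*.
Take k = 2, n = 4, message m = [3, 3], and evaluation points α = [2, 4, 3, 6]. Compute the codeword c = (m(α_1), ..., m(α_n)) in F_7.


c = [2, 1, 5, 0]

Message polynomial: m(x) = 3 + 3·x (mod 7).
For each evaluation point α_i, compute m(α_i) mod 7:
  α_1 = 2: Horner steps 3 → 2, so m(2) = 2.
  α_2 = 4: Horner steps 3 → 1, so m(4) = 1.
  α_3 = 3: Horner steps 3 → 5, so m(3) = 5.
  α_4 = 6: Horner steps 3 → 0, so m(6) = 0.
Codeword c = [2, 1, 5, 0] ∈ F_7^4.


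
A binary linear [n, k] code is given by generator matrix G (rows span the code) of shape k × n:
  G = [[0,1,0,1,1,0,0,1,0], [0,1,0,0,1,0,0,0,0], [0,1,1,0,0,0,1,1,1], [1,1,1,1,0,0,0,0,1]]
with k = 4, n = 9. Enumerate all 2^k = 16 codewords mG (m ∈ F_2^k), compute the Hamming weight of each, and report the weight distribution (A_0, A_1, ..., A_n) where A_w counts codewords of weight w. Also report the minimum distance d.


Weight distribution: A_0 = 1, A_2 = 3, A_4 = 3, A_5 = 8, A_6 = 1. Minimum distance d = 2.

Enumerate all 2^4 = 16 messages m ∈ F_2^4.
For each, compute codeword c = mG in F_2^9, then tally its weight.
  m = 0000 → c = 000000000, weight = 0.
  m = 1000 → c = 010110010, weight = 4.
  m = 0100 → c = 010010000, weight = 2.
  m = 1100 → c = 000100010, weight = 2.
  m = 0010 → c = 011000111, weight = 5.
  m = 1010 → c = 001110101, weight = 5.
  m = 0110 → c = 001010111, weight = 5.
  m = 1110 → c = 011100101, weight = 5.
  m = 0001 → c = 111100001, weight = 5.
  m = 1001 → c = 101010011, weight = 5.
  m = 0101 → c = 101110001, weight = 5.
  m = 1101 → c = 111000011, weight = 5.
  m = 0011 → c = 100100110, weight = 4.
  m = 1011 → c = 110010100, weight = 4.
  m = 0111 → c = 110110110, weight = 6.
  m = 1111 → c = 100000100, weight = 2.
Tally weights:
  weight 0: 1 codewords.
  weight 2: 3 codewords.
  weight 4: 3 codewords.
  weight 5: 8 codewords.
  weight 6: 1 codewords.
Minimum distance d = smallest w > 0 with A_w > 0 = 2.
Sanity: Σ A_w = 16 = 2^4 = 16 ✓.


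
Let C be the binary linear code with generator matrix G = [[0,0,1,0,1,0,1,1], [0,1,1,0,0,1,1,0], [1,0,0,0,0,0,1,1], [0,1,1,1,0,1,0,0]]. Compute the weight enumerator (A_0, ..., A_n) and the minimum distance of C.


Weight distribution: A_0 = 1, A_2 = 1, A_3 = 3, A_4 = 5, A_5 = 4, A_6 = 1, A_7 = 1. Minimum distance d = 2.

Enumerate all 2^4 = 16 messages m ∈ F_2^4.
For each, compute codeword c = mG in F_2^8, then tally its weight.
  m = 0000 → c = 00000000, weight = 0.
  m = 1000 → c = 00101011, weight = 4.
  m = 0100 → c = 01100110, weight = 4.
  m = 1100 → c = 01001101, weight = 4.
  m = 0010 → c = 10000011, weight = 3.
  m = 1010 → c = 10101000, weight = 3.
  m = 0110 → c = 11100101, weight = 5.
  m = 1110 → c = 11001110, weight = 5.
  m = 0001 → c = 01110100, weight = 4.
  m = 1001 → c = 01011111, weight = 6.
  m = 0101 → c = 00010010, weight = 2.
  m = 1101 → c = 00111001, weight = 4.
  m = 0011 → c = 11110111, weight = 7.
  m = 1011 → c = 11011100, weight = 5.
  m = 0111 → c = 10010001, weight = 3.
  m = 1111 → c = 10111010, weight = 5.
Tally weights:
  weight 0: 1 codewords.
  weight 2: 1 codewords.
  weight 3: 3 codewords.
  weight 4: 5 codewords.
  weight 5: 4 codewords.
  weight 6: 1 codewords.
  weight 7: 1 codewords.
Minimum distance d = smallest w > 0 with A_w > 0 = 2.
Sanity: Σ A_w = 16 = 2^4 = 16 ✓.


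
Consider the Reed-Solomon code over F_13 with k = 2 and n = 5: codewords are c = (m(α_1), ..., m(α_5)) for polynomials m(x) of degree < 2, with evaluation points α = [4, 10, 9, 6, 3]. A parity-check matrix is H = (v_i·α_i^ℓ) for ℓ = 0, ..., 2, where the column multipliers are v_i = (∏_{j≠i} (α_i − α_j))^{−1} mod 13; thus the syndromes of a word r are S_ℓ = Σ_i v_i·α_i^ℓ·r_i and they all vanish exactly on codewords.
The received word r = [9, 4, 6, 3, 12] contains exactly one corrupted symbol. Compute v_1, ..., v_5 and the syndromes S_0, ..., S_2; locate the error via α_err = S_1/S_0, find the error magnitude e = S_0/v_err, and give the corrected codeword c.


S = (12, 4, 10), error at position 3, error magnitude e = 12, c = [9, 4, 7, 3, 12].

Step 1: column multipliers v_i = (∏_{j≠i}(α_i − α_j))^{−1} mod 13.
  i = 1 (α = 4): (4−10)(4−9)(4−6)(4−3) = (−6)·(−5)·(−2)·1 = −60 ≡ 5, so v_1 = 5^{−1} = 8 (mod 13).
  i = 2 (α = 10): (10−4)(10−9)(10−6)(10−3) = 6·1·4·7 = 168 ≡ 12, so v_2 = 12^{−1} = 12 (mod 13).
  i = 3 (α = 9): (9−4)(9−10)(9−6)(9−3) = 5·(−1)·3·6 = −90 ≡ 1, so v_3 = 1^{−1} = 1 (mod 13).
  i = 4 (α = 6): (6−4)(6−10)(6−9)(6−3) = 2·(−4)·(−3)·3 = 72 ≡ 7, so v_4 = 7^{−1} = 2 (mod 13).
  i = 5 (α = 3): (3−4)(3−10)(3−9)(3−6) = (−1)·(−7)·(−6)·(−3) = 126 ≡ 9, so v_5 = 9^{−1} = 3 (mod 13).
  v = [8, 12, 1, 2, 3].
Step 2: syndromes of r = [9, 4, 6, 3, 12] (all sums mod 13).
  S_0 = Σ v_i r_i = 8·9 + 12·4 + 1·6 + 2·3 + 3·12 = 168 ≡ 12.
  S_1 = Σ v_i α_i r_i = 8·4·9 + 12·10·4 + 1·9·6 + 2·6·3 + 3·3·12 = 966 ≡ 4.
  α_i^2 mod 13 = [3, 9, 3, 10, 9].
  S_2 = Σ v_i α_i^2 r_i = 8·3·9 + 12·9·4 + 1·3·6 + 2·10·3 + 3·9·12 = 1050 ≡ 10.
  S = (12, 4, 10) ≠ 0, so r is not a codeword (an error is present).
Step 3: locate the error. For a single error e at position i, S_ℓ = v_i·e·α_i^ℓ, so α_err = S_1/S_0.
  S_0^{−1} = 12^{−1} = 12 (mod 13), so α_err = 4·12 = 48 ≡ 9 = α_3. Error position i = 3.
  Consistency check: S_2/S_1 = 10·10 = 100 ≡ 9 = α_err ✓ (single-error assumption holds).
Step 4: error magnitude e = S_0/v_3 = S_0·∏_{j≠3}(α_3 − α_j) = 12·1 = 12 ≡ 12 (mod 13).
Step 5: correct position 3: c_3 = r_3 − e = 6 − 12 ≡ 7 (mod 13). Hence c = [9, 4, 7, 3, 12].
  Check: interpolating c through the α_i gives m(x) = 8 + 10·x (degree < 2) with m(α_i) = c_i for every i, so c is indeed a codeword.


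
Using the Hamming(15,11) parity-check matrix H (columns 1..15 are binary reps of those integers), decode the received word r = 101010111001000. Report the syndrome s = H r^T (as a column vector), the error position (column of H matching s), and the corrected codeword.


s = (1, 1, 0, 1)^T, error position = 13, corrected codeword c = 101010111001100

Compute s = H r^T mod 2 one row at a time:
  s_1 = 1 + 1 + 0 + 0 + 1 + 0 + 0 + 0 = 3 ≡ 1 (mod 2).
  s_2 = 0 + 1 + 0 + 1 + 1 + 0 + 0 + 0 = 3 ≡ 1 (mod 2).
  s_3 = 0 + 1 + 0 + 1 + 0 + 0 + 0 + 0 = 2 ≡ 0 (mod 2).
  s_4 = 1 + 1 + 1 + 1 + 1 + 0 + 0 + 0 = 5 ≡ 1 (mod 2).
s = (1, 1, 0, 1)^T — this equals column 13 of H (binary 1101), so error is at position 13.
Correct: flip bit 13 of r = 101010111001000 to get c = 101010111001100.


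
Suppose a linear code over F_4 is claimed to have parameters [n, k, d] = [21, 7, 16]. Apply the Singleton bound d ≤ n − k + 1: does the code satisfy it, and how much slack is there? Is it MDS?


Singleton RHS = n − k + 1 = 15, slack = -1, bound violated (no such code; not MDS).

Singleton bound: d ≤ n − k + 1.
Here n = 21, k = 7, so n − k + 1 = 15.
Given d = 16, check d ≤ 15: NO.
Slack = (n − k + 1) − d = -1.
The slack is negative: d = 16 exceeds n − k + 1 = 15 by 1, so the Singleton bound is violated and no linear [21, 7, 16]_4 code can exist. In particular it is not MDS (MDS requires d = n − k + 1 exactly).
Description: the claimed parameters are [21, 7, 16]_4; such a code would be impossible (violates the Singleton bound).


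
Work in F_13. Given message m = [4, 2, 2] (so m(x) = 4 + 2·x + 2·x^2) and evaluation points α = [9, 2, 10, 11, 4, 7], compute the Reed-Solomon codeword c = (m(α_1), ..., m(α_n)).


c = [2, 3, 3, 8, 5, 12]

Message polynomial: m(x) = 4 + 2·x + 2·x^2 (mod 13).
For each evaluation point α_i, compute m(α_i) mod 13:
  α_1 = 9: Horner steps 2 → 7 → 2, so m(9) = 2.
  α_2 = 2: Horner steps 2 → 6 → 3, so m(2) = 3.
  α_3 = 10: Horner steps 2 → 9 → 3, so m(10) = 3.
  α_4 = 11: Horner steps 2 → 11 → 8, so m(11) = 8.
  α_5 = 4: Horner steps 2 → 10 → 5, so m(4) = 5.
  α_6 = 7: Horner steps 2 → 3 → 12, so m(7) = 12.
Codeword c = [2, 3, 3, 8, 5, 12] ∈ F_13^6.


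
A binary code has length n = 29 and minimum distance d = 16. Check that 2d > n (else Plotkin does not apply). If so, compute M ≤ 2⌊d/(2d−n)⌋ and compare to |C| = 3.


Plotkin bound M ≤ 10; given |C| = 3 ≤ bound (satisfied).

Check applicability: 2d = 32, n = 29.
2d − n = 3 > 0, so Plotkin applies.
Compute d/(2d−n) = 16/3 ≈ 5.3333.
⌊d/(2d−n)⌋ = 5.
Plotkin bound: M ≤ 2·5 = 10.
Given |C| = 3, check: satisfied.
This |C| is below the Plotkin bound.


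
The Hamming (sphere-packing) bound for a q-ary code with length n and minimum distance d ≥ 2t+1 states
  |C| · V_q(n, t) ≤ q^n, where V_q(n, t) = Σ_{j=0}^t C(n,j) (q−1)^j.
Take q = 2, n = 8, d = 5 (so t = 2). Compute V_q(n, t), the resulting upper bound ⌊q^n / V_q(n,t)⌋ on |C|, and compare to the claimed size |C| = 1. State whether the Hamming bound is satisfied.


V_q(n, t) = 37, q^n = 256, Hamming bound = 6, |C| = 1 ≤ bound (satisfied).

Step 1: Compute V_q(n, t) = Σ_{j=0}^2 C(n, j) (q−1)^j.
  j = 0: C(8,0)·(1)^0 = 1·1 = 1.
  j = 1: C(8,1)·(1)^1 = 8·1 = 8.
  j = 2: C(8,2)·(1)^2 = 28·1 = 28.
  V_q(n, t) = 1 + 8 + 28 = 37.
Step 2: q^n = 2^8 = 256.
Step 3: Hamming bound ⌊q^n / V_q(n,t)⌋ = ⌊256/37⌋ = 6.
Step 4: Compare |C| = 1 to 6: satisfied.
The claimed |C| lies below the Hamming bound.


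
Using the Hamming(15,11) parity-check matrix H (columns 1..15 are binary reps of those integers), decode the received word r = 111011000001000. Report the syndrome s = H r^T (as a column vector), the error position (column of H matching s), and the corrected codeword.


s = (1, 1, 1, 1)^T, error position = 15, corrected codeword c = 111011000001001

Compute s = H r^T mod 2 one row at a time:
  s_1 = 0 + 0 + 0 + 0 + 1 + 0 + 0 + 0 = 1 ≡ 1 (mod 2).
  s_2 = 0 + 1 + 1 + 0 + 1 + 0 + 0 + 0 = 3 ≡ 1 (mod 2).
  s_3 = 1 + 1 + 1 + 0 + 0 + 0 + 0 + 0 = 3 ≡ 1 (mod 2).
  s_4 = 1 + 1 + 1 + 0 + 0 + 0 + 0 + 0 = 3 ≡ 1 (mod 2).
s = (1, 1, 1, 1)^T — this equals column 15 of H (binary 1111), so error is at position 15.
Correct: flip bit 15 of r = 111011000001000 to get c = 111011000001001.


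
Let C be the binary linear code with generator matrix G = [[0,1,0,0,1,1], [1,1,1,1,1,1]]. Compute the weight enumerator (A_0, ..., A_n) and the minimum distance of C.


Weight distribution: A_0 = 1, A_3 = 2, A_6 = 1. Minimum distance d = 3.

Enumerate all 2^2 = 4 messages m ∈ F_2^2.
For each, compute codeword c = mG in F_2^6, then tally its weight.
  m = 00 → c = 000000, weight = 0.
  m = 10 → c = 010011, weight = 3.
  m = 01 → c = 111111, weight = 6.
  m = 11 → c = 101100, weight = 3.
Tally weights:
  weight 0: 1 codewords.
  weight 3: 2 codewords.
  weight 6: 1 codewords.
Minimum distance d = smallest w > 0 with A_w > 0 = 3.
Sanity: Σ A_w = 4 = 2^2 = 4 ✓.


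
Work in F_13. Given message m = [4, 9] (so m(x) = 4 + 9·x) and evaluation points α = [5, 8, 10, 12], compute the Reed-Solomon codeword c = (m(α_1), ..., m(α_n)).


c = [10, 11, 3, 8]

Message polynomial: m(x) = 4 + 9·x (mod 13).
For each evaluation point α_i, compute m(α_i) mod 13:
  α_1 = 5: Horner steps 9 → 10, so m(5) = 10.
  α_2 = 8: Horner steps 9 → 11, so m(8) = 11.
  α_3 = 10: Horner steps 9 → 3, so m(10) = 3.
  α_4 = 12: Horner steps 9 → 8, so m(12) = 8.
Codeword c = [10, 11, 3, 8] ∈ F_13^4.


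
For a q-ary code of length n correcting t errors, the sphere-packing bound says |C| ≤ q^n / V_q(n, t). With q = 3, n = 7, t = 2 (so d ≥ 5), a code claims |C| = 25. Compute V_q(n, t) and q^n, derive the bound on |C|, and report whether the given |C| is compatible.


V_q(n, t) = 99, q^n = 2187, Hamming bound = 22, |C| = 25 > bound (violated).

Step 1: Compute V_q(n, t) = Σ_{j=0}^2 C(n, j) (q−1)^j.
  j = 0: C(7,0)·(2)^0 = 1·1 = 1.
  j = 1: C(7,1)·(2)^1 = 7·2 = 14.
  j = 2: C(7,2)·(2)^2 = 21·4 = 84.
  V_q(n, t) = 1 + 14 + 84 = 99.
Step 2: q^n = 3^7 = 2187.
Step 3: Hamming bound ⌊q^n / V_q(n,t)⌋ = ⌊2187/99⌋ = 22.
Step 4: Compare |C| = 25 to 22: violated.
The claimed |C| lies above the Hamming bound, so no 3-ary code of length 7 with d ≥ 5 can have 25 codewords.


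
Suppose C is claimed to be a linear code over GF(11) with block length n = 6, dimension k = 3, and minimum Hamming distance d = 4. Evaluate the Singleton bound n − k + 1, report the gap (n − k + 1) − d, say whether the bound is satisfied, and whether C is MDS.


Singleton RHS = n − k + 1 = 4, slack = 0, bound satisfied, MDS.

Singleton bound: d ≤ n − k + 1.
Here n = 6, k = 3, so n − k + 1 = 4.
Given d = 4, check d ≤ 4: YES.
Slack = (n − k + 1) − d = 0.
The code is MDS (slack = 0).
Description: the claimed parameters are [6, 3, 4]_11; such a code would be MDS (meets Singleton bound).


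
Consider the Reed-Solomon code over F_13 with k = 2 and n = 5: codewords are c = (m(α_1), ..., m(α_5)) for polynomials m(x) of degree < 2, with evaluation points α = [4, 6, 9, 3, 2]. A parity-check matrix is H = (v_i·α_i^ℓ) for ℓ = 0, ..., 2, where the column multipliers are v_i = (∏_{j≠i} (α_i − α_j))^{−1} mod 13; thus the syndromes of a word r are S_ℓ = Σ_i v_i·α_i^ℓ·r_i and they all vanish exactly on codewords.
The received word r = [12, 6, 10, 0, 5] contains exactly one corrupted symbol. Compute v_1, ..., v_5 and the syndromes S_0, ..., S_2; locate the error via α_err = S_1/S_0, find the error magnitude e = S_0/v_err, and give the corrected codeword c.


S = (3, 9, 1), error at position 4, error magnitude e = 11, c = [12, 6, 10, 2, 5].

Step 1: column multipliers v_i = (∏_{j≠i}(α_i − α_j))^{−1} mod 13.
  i = 1 (α = 4): (4−6)(4−9)(4−3)(4−2) = (−2)·(−5)·1·2 = 20 ≡ 7, so v_1 = 7^{−1} = 2 (mod 13).
  i = 2 (α = 6): (6−4)(6−9)(6−3)(6−2) = 2·(−3)·3·4 = −72 ≡ 6, so v_2 = 6^{−1} = 11 (mod 13).
  i = 3 (α = 9): (9−4)(9−6)(9−3)(9−2) = 5·3·6·7 = 630 ≡ 6, so v_3 = 6^{−1} = 11 (mod 13).
  i = 4 (α = 3): (3−4)(3−6)(3−9)(3−2) = (−1)·(−3)·(−6)·1 = −18 ≡ 8, so v_4 = 8^{−1} = 5 (mod 13).
  i = 5 (α = 2): (2−4)(2−6)(2−9)(2−3) = (−2)·(−4)·(−7)·(−1) = 56 ≡ 4, so v_5 = 4^{−1} = 10 (mod 13).
  v = [2, 11, 11, 5, 10].
Step 2: syndromes of r = [12, 6, 10, 0, 5] (all sums mod 13).
  S_0 = Σ v_i r_i = 2·12 + 11·6 + 11·10 + 5·0 + 10·5 = 250 ≡ 3.
  S_1 = Σ v_i α_i r_i = 2·4·12 + 11·6·6 + 11·9·10 + 5·3·0 + 10·2·5 = 1582 ≡ 9.
  α_i^2 mod 13 = [3, 10, 3, 9, 4].
  S_2 = Σ v_i α_i^2 r_i = 2·3·12 + 11·10·6 + 11·3·10 + 5·9·0 + 10·4·5 = 1262 ≡ 1.
  S = (3, 9, 1) ≠ 0, so r is not a codeword (an error is present).
Step 3: locate the error. For a single error e at position i, S_ℓ = v_i·e·α_i^ℓ, so α_err = S_1/S_0.
  S_0^{−1} = 3^{−1} = 9 (mod 13), so α_err = 9·9 = 81 ≡ 3 = α_4. Error position i = 4.
  Consistency check: S_2/S_1 = 1·3 = 3 ≡ 3 = α_err ✓ (single-error assumption holds).
Step 4: error magnitude e = S_0/v_4 = S_0·∏_{j≠4}(α_4 − α_j) = 3·8 = 24 ≡ 11 (mod 13).
Step 5: correct position 4: c_4 = r_4 − e = 0 − 11 ≡ 2 (mod 13). Hence c = [12, 6, 10, 2, 5].
  Check: interpolating c through the α_i gives m(x) = 11 + 10·x (degree < 2) with m(α_i) = c_i for every i, so c is indeed a codeword.


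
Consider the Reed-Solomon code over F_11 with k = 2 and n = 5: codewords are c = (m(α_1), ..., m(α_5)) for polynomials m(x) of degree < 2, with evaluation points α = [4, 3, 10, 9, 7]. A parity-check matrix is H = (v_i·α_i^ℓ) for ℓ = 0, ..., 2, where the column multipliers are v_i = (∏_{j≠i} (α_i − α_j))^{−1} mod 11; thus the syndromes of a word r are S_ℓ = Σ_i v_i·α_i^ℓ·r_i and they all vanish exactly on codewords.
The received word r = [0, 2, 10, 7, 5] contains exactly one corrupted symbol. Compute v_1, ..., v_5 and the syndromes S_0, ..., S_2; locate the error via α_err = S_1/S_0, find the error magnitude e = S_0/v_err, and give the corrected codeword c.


S = (1, 9, 4), error at position 4, error magnitude e = 6, c = [0, 2, 10, 1, 5].

Step 1: column multipliers v_i = (∏_{j≠i}(α_i − α_j))^{−1} mod 11.
  i = 1 (α = 4): (4−3)(4−10)(4−9)(4−7) = 1·(−6)·(−5)·(−3) = −90 ≡ 9, so v_1 = 9^{−1} = 5 (mod 11).
  i = 2 (α = 3): (3−4)(3−10)(3−9)(3−7) = (−1)·(−7)·(−6)·(−4) = 168 ≡ 3, so v_2 = 3^{−1} = 4 (mod 11).
  i = 3 (α = 10): (10−4)(10−3)(10−9)(10−7) = 6·7·1·3 = 126 ≡ 5, so v_3 = 5^{−1} = 9 (mod 11).
  i = 4 (α = 9): (9−4)(9−3)(9−10)(9−7) = 5·6·(−1)·2 = −60 ≡ 6, so v_4 = 6^{−1} = 2 (mod 11).
  i = 5 (α = 7): (7−4)(7−3)(7−10)(7−9) = 3·4·(−3)·(−2) = 72 ≡ 6, so v_5 = 6^{−1} = 2 (mod 11).
  v = [5, 4, 9, 2, 2].
Step 2: syndromes of r = [0, 2, 10, 7, 5] (all sums mod 11).
  S_0 = Σ v_i r_i = 5·0 + 4·2 + 9·10 + 2·7 + 2·5 = 122 ≡ 1.
  S_1 = Σ v_i α_i r_i = 5·4·0 + 4·3·2 + 9·10·10 + 2·9·7 + 2·7·5 = 1120 ≡ 9.
  α_i^2 mod 11 = [5, 9, 1, 4, 5].
  S_2 = Σ v_i α_i^2 r_i = 5·5·0 + 4·9·2 + 9·1·10 + 2·4·7 + 2·5·5 = 268 ≡ 4.
  S = (1, 9, 4) ≠ 0, so r is not a codeword (an error is present).
Step 3: locate the error. For a single error e at position i, S_ℓ = v_i·e·α_i^ℓ, so α_err = S_1/S_0.
  S_0^{−1} = 1^{−1} = 1 (mod 11), so α_err = 9·1 = 9 ≡ 9 = α_4. Error position i = 4.
  Consistency check: S_2/S_1 = 4·5 = 20 ≡ 9 = α_err ✓ (single-error assumption holds).
Step 4: error magnitude e = S_0/v_4 = S_0·∏_{j≠4}(α_4 − α_j) = 1·6 = 6 ≡ 6 (mod 11).
Step 5: correct position 4: c_4 = r_4 − e = 7 − 6 ≡ 1 (mod 11). Hence c = [0, 2, 10, 1, 5].
  Check: interpolating c through the α_i gives m(x) = 8 + 9·x (degree < 2) with m(α_i) = c_i for every i, so c is indeed a codeword.
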